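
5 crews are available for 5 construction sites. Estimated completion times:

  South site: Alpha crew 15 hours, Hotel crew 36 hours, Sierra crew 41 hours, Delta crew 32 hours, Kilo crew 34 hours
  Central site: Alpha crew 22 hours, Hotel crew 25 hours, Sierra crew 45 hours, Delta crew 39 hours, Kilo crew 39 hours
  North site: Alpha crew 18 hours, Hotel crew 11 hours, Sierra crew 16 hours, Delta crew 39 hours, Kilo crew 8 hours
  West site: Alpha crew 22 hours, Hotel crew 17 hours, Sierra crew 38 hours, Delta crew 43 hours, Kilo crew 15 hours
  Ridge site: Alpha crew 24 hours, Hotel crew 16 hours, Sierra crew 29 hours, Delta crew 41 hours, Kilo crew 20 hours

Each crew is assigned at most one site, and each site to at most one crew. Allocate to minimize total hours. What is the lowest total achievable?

Optimal: Alpha crew→South site (15 hours), Hotel crew→Ridge site (16 hours), Sierra crew→North site (16 hours), Delta crew→Central site (39 hours), Kilo crew→West site (15 hours) — total 15+16+16+39+15 = 101 hours.
Min-entry greedy (repeatedly take the single cheapest remaining cell) gives 116 hours, worse by 15.
Checked against all permutations: 101 hours is optimal.

Min total: 101 hours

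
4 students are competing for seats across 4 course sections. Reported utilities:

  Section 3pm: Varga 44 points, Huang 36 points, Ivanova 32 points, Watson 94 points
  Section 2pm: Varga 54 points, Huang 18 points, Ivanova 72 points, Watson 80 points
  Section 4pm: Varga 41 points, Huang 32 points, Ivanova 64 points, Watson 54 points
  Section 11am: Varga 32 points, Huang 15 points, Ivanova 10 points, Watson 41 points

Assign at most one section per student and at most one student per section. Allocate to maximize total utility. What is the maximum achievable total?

Maximum total: 230 points

Optimal: Varga→Section 11am (32 points), Huang→Section 4pm (32 points), Ivanova→Section 2pm (72 points), Watson→Section 3pm (94 points) — total 32+32+72+94 = 230 points.
No other one-to-one assignment exceeds 230 points.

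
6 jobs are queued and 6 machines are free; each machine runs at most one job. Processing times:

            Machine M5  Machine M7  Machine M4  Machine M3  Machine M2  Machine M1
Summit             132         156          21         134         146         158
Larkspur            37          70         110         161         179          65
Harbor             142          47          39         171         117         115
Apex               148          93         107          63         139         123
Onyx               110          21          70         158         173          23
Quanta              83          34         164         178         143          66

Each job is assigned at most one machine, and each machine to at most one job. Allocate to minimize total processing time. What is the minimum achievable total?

Minimum total: 295 min

This is the linear assignment problem.
Optimal: Summit→Machine M4 (21 min), Larkspur→Machine M5 (37 min), Harbor→Machine M2 (117 min), Apex→Machine M3 (63 min), Onyx→Machine M1 (23 min), Quanta→Machine M7 (34 min) — total 21+37+117+63+23+34 = 295 min.
Min-entry greedy (repeatedly take the single cheapest remaining cell) gives 325 min, worse by 30.
Swapping Summit↔Quanta (Summit→Machine M7 156 min, Quanta→Machine M4 164 min) adds 265.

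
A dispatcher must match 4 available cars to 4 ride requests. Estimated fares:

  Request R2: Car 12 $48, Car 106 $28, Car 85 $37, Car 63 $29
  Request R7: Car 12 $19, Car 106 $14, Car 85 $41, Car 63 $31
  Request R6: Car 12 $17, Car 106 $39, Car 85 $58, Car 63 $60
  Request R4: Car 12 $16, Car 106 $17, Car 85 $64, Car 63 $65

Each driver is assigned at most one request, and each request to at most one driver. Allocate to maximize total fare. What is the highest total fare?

Optimal: Car 12→Request R2 ($48), Car 106→Request R6 ($39), Car 85→Request R7 ($41), Car 63→Request R4 ($65) — total 48+39+41+65 = $193.
Max-entry greedy (repeatedly take the single best remaining cell) gives $185, worse by 8.
Every other assignment is strictly worse.

Max total: $193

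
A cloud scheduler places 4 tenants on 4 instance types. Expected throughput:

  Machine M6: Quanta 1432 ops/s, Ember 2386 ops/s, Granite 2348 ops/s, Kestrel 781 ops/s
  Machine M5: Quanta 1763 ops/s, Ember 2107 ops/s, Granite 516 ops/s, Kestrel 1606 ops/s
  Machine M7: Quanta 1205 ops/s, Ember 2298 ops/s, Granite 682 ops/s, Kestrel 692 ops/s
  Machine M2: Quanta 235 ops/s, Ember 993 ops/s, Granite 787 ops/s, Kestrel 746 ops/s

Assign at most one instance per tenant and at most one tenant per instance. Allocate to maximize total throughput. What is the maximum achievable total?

Max total: 7155 ops/s

Optimal: Quanta→Machine M5 (1763 ops/s), Ember→Machine M7 (2298 ops/s), Granite→Machine M6 (2348 ops/s), Kestrel→Machine M2 (746 ops/s) — total 1763+2298+2348+746 = 7155 ops/s.
Column-greedy (each instance in turn goes to its best remaining tenant) gives 5628 ops/s, worse by 1527.
Swapping Ember↔Granite (Ember→Machine M6 2386 ops/s, Granite→Machine M7 682 ops/s) loses 1578.
Every other assignment is strictly worse.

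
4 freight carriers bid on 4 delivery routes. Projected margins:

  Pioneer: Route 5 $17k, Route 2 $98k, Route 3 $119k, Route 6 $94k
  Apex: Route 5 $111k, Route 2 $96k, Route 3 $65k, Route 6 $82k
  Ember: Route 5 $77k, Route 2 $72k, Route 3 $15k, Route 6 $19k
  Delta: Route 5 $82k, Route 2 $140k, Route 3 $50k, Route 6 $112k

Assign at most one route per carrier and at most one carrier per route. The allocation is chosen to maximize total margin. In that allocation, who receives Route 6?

Optimal: Pioneer→Route 3 ($119k), Apex→Route 6 ($82k), Ember→Route 5 ($77k), Delta→Route 2 ($140k) — total 119+82+77+140 = $418k.
Row-greedy (each carrier in turn takes its best remaining route) gives $414k, worse by 4.
Next-best assignment: Pioneer→Route 3, Apex→Route 5, Ember→Route 2, Delta→Route 6 = $414k.
Swapping Pioneer↔Apex (Pioneer→Route 6 $94k, Apex→Route 3 $65k) loses 42.
Apex's own top route is Route 5 ($111k), but forcing Apex→Route 5 and reassigning the rest optimally gives only $414k — worse by 4.

Apex receives Route 6.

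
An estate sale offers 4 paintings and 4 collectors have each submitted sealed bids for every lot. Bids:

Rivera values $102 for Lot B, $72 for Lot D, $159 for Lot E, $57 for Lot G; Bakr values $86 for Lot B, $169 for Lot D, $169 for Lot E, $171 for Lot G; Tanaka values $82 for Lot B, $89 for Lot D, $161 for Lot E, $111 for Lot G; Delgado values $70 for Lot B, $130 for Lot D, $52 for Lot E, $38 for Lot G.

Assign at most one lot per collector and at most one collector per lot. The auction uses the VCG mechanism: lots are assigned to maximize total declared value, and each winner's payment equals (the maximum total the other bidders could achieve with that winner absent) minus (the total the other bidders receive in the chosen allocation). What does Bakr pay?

Bakr pays $7.

Efficient allocation: Rivera→Lot B ($102), Bakr→Lot G ($171), Tanaka→Lot E ($161), Delgado→Lot D ($130); total welfare W = $564.
Bakr receives Lot G at value $171, so the others get W − 171 = $393.
Without Bakr: best allocation of the remaining 3 bidders over all 4 lots is Rivera→Lot E ($159), Tanaka→Lot G ($111), Delgado→Lot D ($130), total $400.
VCG payment = (others' best without Bakr) − (others' welfare with Bakr) = 400 − 393 = $7.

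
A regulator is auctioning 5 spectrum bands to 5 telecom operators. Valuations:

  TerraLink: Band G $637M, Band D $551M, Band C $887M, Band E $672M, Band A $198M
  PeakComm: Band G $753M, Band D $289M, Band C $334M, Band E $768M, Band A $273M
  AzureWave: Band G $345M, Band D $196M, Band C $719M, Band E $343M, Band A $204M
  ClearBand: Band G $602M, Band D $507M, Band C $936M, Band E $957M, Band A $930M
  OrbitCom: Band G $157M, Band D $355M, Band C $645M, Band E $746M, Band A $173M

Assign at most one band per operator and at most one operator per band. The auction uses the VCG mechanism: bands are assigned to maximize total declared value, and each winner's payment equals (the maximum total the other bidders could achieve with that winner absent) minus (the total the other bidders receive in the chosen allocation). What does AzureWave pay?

Efficient allocation: TerraLink→Band D ($551M), PeakComm→Band G ($753M), AzureWave→Band C ($719M), ClearBand→Band A ($930M), OrbitCom→Band E ($746M); total welfare W = $3699M.
AzureWave receives Band C at value $719M, so the others get W − 719 = $2980M.
Without AzureWave: best allocation of the remaining 4 bidders over all 5 bands is TerraLink→Band C ($887M), PeakComm→Band G ($753M), ClearBand→Band A ($930M), OrbitCom→Band E ($746M), total $3316M.
VCG payment = (others' best without AzureWave) − (others' welfare with AzureWave) = 3316 − 2980 = $336M.

AzureWave pays $336M.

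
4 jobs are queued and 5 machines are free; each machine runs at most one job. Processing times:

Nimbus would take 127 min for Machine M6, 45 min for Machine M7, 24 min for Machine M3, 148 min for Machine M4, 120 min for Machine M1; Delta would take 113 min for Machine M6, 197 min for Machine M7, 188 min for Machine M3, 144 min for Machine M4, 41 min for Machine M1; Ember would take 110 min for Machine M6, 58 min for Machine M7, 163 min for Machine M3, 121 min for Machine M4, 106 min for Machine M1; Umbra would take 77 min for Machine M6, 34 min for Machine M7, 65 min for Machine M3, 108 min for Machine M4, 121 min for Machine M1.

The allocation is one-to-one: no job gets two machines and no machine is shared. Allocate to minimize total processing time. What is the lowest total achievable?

Optimal: Nimbus→Machine M3 (24 min), Delta→Machine M1 (41 min), Ember→Machine M7 (58 min), Umbra→Machine M6 (77 min) — total 24+41+58+77 = 200 min.
Column-greedy (each machine in turn goes to its cheapest remaining job) gives 429 min, worse by 229.

Min total: 200 min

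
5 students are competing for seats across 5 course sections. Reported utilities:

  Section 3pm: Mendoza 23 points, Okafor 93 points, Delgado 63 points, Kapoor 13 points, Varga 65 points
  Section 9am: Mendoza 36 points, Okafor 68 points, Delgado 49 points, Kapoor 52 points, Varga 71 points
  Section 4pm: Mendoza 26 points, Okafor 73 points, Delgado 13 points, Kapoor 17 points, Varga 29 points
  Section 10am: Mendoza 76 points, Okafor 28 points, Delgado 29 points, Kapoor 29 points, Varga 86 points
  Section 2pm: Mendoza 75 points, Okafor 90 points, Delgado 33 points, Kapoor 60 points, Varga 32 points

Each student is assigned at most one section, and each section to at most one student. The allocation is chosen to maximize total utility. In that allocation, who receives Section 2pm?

Treat this as an assignment problem: match each student to one section.
Optimal: Mendoza→Section 2pm (75 points), Okafor→Section 4pm (73 points), Delgado→Section 3pm (63 points), Kapoor→Section 9am (52 points), Varga→Section 10am (86 points) — total 75+73+63+52+86 = 349 points.
Swapping Mendoza↔Okafor (Mendoza→Section 4pm 26 points, Okafor→Section 2pm 90 points) loses 32.
Mendoza's own top section is Section 10am (76 points), but forcing Mendoza→Section 10am and reassigning the rest optimally gives only 343 points — worse by 6.

Mendoza receives Section 2pm.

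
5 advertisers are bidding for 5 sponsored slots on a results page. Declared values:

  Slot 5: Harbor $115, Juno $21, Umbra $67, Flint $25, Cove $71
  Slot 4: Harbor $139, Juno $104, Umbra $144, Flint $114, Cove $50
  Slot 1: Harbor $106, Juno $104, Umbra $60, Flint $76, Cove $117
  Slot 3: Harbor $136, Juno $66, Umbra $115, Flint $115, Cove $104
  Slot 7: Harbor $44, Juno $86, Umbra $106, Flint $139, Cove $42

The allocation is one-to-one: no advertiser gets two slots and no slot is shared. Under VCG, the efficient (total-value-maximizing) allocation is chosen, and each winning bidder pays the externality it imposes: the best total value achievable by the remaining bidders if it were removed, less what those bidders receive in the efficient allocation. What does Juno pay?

Efficient allocation: Harbor→Slot 5 ($115), Juno→Slot 1 ($104), Umbra→Slot 4 ($144), Flint→Slot 7 ($139), Cove→Slot 3 ($104); total welfare W = $606.
Juno receives Slot 1 at value $104, so the others get W − 104 = $502.
Without Juno: best allocation of the remaining 4 bidders over all 5 slots is Harbor→Slot 3 ($136), Umbra→Slot 4 ($144), Flint→Slot 7 ($139), Cove→Slot 1 ($117), total $536.
VCG payment = (others' best without Juno) − (others' welfare with Juno) = 536 − 502 = $34.

Juno pays $34.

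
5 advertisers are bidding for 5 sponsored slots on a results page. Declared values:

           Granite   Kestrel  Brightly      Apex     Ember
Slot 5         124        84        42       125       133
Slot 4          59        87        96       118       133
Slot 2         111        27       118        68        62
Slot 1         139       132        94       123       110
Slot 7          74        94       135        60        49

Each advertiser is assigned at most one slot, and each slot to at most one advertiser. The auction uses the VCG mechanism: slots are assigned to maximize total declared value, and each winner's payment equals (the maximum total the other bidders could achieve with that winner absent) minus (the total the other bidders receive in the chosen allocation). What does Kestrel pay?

Efficient allocation: Granite→Slot 2 ($111), Kestrel→Slot 1 ($132), Brightly→Slot 7 ($135), Apex→Slot 5 ($125), Ember→Slot 4 ($133); total welfare W = $636.
Kestrel receives Slot 1 at value $132, so the others get W − 132 = $504.
Without Kestrel: best allocation of the remaining 4 bidders over all 5 slots is Granite→Slot 1 ($139), Brightly→Slot 7 ($135), Apex→Slot 5 ($125), Ember→Slot 4 ($133), total $532.
VCG payment = (others' best without Kestrel) − (others' welfare with Kestrel) = 532 − 504 = $28.

Kestrel pays $28.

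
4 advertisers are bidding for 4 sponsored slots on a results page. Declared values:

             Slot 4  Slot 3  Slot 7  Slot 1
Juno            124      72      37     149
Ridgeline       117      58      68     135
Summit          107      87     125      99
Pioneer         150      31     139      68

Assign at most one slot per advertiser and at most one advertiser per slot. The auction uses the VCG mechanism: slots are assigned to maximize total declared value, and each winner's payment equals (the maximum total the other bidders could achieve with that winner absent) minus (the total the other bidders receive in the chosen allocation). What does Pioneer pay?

Efficient allocation: Juno→Slot 1 ($149), Ridgeline→Slot 4 ($117), Summit→Slot 3 ($87), Pioneer→Slot 7 ($139); total welfare W = $492.
Pioneer receives Slot 7 at value $139, so the others get W − 139 = $353.
Without Pioneer: best allocation of the remaining 3 bidders over all 4 slots is Juno→Slot 1 ($149), Ridgeline→Slot 4 ($117), Summit→Slot 7 ($125), total $391.
VCG payment = (others' best without Pioneer) − (others' welfare with Pioneer) = 391 − 353 = $38.

Pioneer pays $38.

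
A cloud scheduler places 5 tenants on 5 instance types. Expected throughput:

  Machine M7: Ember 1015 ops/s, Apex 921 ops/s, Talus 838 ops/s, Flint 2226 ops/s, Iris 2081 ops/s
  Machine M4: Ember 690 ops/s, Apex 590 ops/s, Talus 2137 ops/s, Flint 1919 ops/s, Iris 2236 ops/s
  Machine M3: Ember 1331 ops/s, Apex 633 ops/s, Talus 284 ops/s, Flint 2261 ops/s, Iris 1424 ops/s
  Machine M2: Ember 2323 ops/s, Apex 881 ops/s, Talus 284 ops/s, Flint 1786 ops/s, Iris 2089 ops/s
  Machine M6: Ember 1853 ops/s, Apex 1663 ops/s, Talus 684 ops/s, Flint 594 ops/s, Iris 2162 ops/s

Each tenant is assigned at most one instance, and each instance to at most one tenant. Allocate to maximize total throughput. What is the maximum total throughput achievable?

Optimal: Ember→Machine M2 (2323 ops/s), Apex→Machine M6 (1663 ops/s), Talus→Machine M4 (2137 ops/s), Flint→Machine M3 (2261 ops/s), Iris→Machine M7 (2081 ops/s) — total 2323+1663+2137+2261+2081 = 10465 ops/s.
Next-best assignment: Ember→Machine M2, Apex→Machine M7, Talus→Machine M4, Flint→Machine M3, Iris→Machine M6 = 9804 ops/s.
Swapping Talus↔Apex (Talus→Machine M6 684 ops/s, Apex→Machine M4 590 ops/s) loses 2526.
Every other assignment is strictly worse.

Maximum total: 10465 ops/s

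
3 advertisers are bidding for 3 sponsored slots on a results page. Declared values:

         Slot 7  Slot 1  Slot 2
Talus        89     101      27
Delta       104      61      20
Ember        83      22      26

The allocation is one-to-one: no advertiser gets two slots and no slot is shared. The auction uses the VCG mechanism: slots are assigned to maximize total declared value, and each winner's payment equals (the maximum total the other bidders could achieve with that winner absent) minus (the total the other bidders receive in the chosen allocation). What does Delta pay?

Efficient allocation: Talus→Slot 1 ($101), Delta→Slot 7 ($104), Ember→Slot 2 ($26); total welfare W = $231.
Delta receives Slot 7 at value $104, so the others get W − 104 = $127.
Without Delta: best allocation of the remaining 2 bidders over all 3 slots is Talus→Slot 1 ($101), Ember→Slot 7 ($83), total $184.
VCG payment = (others' best without Delta) − (others' welfare with Delta) = 184 − 127 = $57.

Delta pays $57.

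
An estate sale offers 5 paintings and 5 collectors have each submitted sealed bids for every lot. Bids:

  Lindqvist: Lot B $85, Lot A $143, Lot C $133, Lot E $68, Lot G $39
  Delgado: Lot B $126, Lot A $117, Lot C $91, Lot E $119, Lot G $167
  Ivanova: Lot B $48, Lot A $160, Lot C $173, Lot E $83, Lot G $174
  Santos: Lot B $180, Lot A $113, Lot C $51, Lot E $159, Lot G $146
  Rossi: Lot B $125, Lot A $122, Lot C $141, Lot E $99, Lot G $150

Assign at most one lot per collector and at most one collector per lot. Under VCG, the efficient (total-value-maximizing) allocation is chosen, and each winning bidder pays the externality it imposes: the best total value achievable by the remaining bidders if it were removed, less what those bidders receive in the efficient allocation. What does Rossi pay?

Efficient allocation: Lindqvist→Lot A ($143), Delgado→Lot G ($167), Ivanova→Lot C ($173), Santos→Lot E ($159), Rossi→Lot B ($125); total welfare W = $767.
Rossi receives Lot B at value $125, so the others get W − 125 = $642.
Without Rossi: best allocation of the remaining 4 bidders over all 5 lots is Lindqvist→Lot A ($143), Delgado→Lot G ($167), Ivanova→Lot C ($173), Santos→Lot B ($180), total $663.
VCG payment = (others' best without Rossi) − (others' welfare with Rossi) = 663 − 642 = $21.

Rossi pays $21.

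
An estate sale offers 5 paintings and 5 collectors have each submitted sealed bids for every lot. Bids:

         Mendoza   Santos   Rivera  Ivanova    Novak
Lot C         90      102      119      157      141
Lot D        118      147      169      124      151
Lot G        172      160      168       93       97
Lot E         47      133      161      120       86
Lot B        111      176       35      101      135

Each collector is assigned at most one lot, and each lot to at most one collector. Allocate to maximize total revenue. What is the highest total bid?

Max total: $817

Optimal: Mendoza→Lot G ($172), Santos→Lot B ($176), Rivera→Lot E ($161), Ivanova→Lot C ($157), Novak→Lot D ($151) — total 172+176+161+157+151 = $817.
Max-entry greedy (repeatedly take the single best remaining cell) gives $760, worse by 57.
Next-best assignment: Mendoza→Lot G, Santos→Lot B, Rivera→Lot D, Ivanova→Lot E, Novak→Lot C = $778.
Swapping Novak↔Santos (Novak→Lot B $135, Santos→Lot D $147) loses 45.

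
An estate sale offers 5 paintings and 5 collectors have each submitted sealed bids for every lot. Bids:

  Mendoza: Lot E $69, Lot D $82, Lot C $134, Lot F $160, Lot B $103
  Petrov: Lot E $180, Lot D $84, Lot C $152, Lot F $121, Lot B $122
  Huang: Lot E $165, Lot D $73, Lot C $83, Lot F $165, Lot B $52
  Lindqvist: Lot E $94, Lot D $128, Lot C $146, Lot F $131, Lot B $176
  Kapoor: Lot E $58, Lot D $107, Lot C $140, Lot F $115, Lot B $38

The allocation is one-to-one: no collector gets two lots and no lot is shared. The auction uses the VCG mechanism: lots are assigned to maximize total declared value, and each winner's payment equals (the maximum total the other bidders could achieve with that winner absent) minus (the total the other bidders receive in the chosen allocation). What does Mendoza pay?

Mendoza pays $33.

Efficient allocation: Mendoza→Lot C ($134), Petrov→Lot E ($180), Huang→Lot F ($165), Lindqvist→Lot B ($176), Kapoor→Lot D ($107); total welfare W = $762.
Mendoza receives Lot C at value $134, so the others get W − 134 = $628.
Without Mendoza: best allocation of the remaining 4 bidders over all 5 lots is Petrov→Lot E ($180), Huang→Lot F ($165), Lindqvist→Lot B ($176), Kapoor→Lot C ($140), total $661.
VCG payment = (others' best without Mendoza) − (others' welfare with Mendoza) = 661 − 628 = $33.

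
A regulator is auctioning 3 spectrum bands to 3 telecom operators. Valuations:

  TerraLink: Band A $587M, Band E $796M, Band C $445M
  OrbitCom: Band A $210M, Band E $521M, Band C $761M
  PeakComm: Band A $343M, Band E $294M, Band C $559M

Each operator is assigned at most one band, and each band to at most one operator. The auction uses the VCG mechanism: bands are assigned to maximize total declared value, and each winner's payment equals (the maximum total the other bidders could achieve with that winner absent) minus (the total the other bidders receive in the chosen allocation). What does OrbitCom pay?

Efficient allocation: TerraLink→Band E ($796M), OrbitCom→Band C ($761M), PeakComm→Band A ($343M); total welfare W = $1900M.
OrbitCom receives Band C at value $761M, so the others get W − 761 = $1139M.
Without OrbitCom: best allocation of the remaining 2 bidders over all 3 bands is TerraLink→Band E ($796M), PeakComm→Band C ($559M), total $1355M.
VCG payment = (others' best without OrbitCom) − (others' welfare with OrbitCom) = 1355 − 1139 = $216M.

OrbitCom pays $216M.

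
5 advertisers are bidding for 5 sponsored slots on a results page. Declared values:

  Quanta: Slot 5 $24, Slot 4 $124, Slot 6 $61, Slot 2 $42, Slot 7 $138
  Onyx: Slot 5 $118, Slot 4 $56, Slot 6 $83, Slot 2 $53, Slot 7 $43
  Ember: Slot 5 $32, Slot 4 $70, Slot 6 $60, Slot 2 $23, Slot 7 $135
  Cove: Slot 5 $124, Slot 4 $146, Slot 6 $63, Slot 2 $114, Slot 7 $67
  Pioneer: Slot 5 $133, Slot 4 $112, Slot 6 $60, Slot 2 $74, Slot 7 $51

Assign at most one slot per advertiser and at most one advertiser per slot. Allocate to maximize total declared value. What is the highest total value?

Optimal: Quanta→Slot 4 ($124), Onyx→Slot 6 ($83), Ember→Slot 7 ($135), Cove→Slot 2 ($114), Pioneer→Slot 5 ($133) — total 124+83+135+114+133 = $589.
Row-greedy (each advertiser in turn takes its best remaining slot) gives $500, worse by 89.

Max total: $589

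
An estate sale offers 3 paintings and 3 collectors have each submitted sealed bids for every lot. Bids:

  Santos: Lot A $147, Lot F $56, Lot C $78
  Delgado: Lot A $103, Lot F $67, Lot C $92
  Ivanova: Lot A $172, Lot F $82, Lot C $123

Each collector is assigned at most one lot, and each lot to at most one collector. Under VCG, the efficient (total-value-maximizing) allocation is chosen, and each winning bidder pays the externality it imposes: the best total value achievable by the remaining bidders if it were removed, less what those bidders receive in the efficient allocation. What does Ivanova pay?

Ivanova pays $25.

Efficient allocation: Santos→Lot A ($147), Delgado→Lot F ($67), Ivanova→Lot C ($123); total welfare W = $337.
Ivanova receives Lot C at value $123, so the others get W − 123 = $214.
Without Ivanova: best allocation of the remaining 2 bidders over all 3 lots is Santos→Lot A ($147), Delgado→Lot C ($92), total $239.
VCG payment = (others' best without Ivanova) − (others' welfare with Ivanova) = 239 − 214 = $25.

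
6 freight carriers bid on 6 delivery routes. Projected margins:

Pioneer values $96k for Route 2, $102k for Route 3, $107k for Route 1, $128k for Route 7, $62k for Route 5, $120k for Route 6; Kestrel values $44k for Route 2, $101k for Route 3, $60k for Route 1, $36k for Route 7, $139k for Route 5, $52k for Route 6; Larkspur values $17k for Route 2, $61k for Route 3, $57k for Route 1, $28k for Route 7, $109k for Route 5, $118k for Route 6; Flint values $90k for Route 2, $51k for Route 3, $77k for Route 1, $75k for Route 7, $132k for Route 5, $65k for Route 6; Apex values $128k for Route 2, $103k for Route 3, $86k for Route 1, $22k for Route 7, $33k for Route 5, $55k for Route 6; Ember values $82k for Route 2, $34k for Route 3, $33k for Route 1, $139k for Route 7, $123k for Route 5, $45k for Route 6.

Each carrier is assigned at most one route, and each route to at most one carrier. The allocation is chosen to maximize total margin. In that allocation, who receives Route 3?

Kestrel receives Route 3.

Optimal: Pioneer→Route 1 ($107k), Kestrel→Route 3 ($101k), Larkspur→Route 6 ($118k), Flint→Route 5 ($132k), Apex→Route 2 ($128k), Ember→Route 7 ($139k) — total 107+101+118+132+128+139 = $725k.
Next-best assignment: Pioneer→Route 3, Kestrel→Route 5, Larkspur→Route 6, Flint→Route 1, Apex→Route 2, Ember→Route 7 = $703k.
Kestrel's own top route is Route 5 ($139k), but forcing Kestrel→Route 5 and reassigning the rest optimally gives only $703k — worse by 22.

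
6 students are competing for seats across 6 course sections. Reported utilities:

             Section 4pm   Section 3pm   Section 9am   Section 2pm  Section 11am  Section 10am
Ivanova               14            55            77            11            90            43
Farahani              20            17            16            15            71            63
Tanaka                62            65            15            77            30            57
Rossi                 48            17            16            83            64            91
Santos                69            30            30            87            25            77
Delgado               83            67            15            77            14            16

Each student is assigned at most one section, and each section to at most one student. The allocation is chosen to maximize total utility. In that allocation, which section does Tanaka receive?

Tanaka receives Section 3pm.

This is the linear assignment problem.
Optimal: Ivanova→Section 9am (77 points), Farahani→Section 11am (71 points), Tanaka→Section 3pm (65 points), Rossi→Section 10am (91 points), Santos→Section 2pm (87 points), Delgado→Section 4pm (83 points) — total 77+71+65+91+87+83 = 474 points.
Row-greedy (each student in turn takes its best remaining section) gives 323 points, worse by 151.
Swapping Tanaka↔Delgado (Tanaka→Section 4pm 62 points, Delgado→Section 3pm 67 points) loses 19.
No other one-to-one assignment exceeds 474 points.
Tanaka's own top section is Section 2pm (77 points), but forcing Tanaka→Section 2pm and reassigning the rest optimally gives only 452 points — worse by 22.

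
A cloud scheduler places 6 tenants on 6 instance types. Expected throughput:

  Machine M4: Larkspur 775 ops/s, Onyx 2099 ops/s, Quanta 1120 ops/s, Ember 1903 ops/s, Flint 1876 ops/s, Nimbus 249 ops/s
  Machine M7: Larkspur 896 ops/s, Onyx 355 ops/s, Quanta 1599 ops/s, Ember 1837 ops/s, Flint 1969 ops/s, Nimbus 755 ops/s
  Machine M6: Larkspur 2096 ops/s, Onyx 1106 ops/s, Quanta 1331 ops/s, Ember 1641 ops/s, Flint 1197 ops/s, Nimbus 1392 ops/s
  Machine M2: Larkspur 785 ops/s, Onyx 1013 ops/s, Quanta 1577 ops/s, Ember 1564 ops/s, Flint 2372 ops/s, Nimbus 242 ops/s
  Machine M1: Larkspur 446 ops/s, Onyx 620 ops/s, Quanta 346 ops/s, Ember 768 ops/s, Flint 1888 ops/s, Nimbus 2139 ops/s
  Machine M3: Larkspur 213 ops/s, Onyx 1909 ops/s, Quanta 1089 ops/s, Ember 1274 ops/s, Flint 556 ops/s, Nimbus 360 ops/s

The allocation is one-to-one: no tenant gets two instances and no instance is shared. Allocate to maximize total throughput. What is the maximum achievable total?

Max total: 12018 ops/s

This is a one-to-one assignment (maximum-weight bipartite matching).
Optimal: Larkspur→Machine M6 (2096 ops/s), Onyx→Machine M3 (1909 ops/s), Quanta→Machine M7 (1599 ops/s), Ember→Machine M4 (1903 ops/s), Flint→Machine M2 (2372 ops/s), Nimbus→Machine M1 (2139 ops/s) — total 2096+1909+1599+1903+2372+2139 = 12018 ops/s.
Max-entry greedy (repeatedly take the single best remaining cell) gives 11632 ops/s, worse by 386.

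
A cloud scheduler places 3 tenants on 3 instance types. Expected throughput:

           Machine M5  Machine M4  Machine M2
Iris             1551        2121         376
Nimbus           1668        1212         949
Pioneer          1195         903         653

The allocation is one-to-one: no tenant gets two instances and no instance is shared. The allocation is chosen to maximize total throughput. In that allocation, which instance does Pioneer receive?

Optimal: Iris→Machine M4 (2121 ops/s), Nimbus→Machine M5 (1668 ops/s), Pioneer→Machine M2 (653 ops/s) — total 2121+1668+653 = 4442 ops/s.
No other one-to-one assignment exceeds 4442 ops/s.
Pioneer's own top instance is Machine M5 (1195 ops/s), but forcing Pioneer→Machine M5 and reassigning the rest optimally gives only 4265 ops/s — worse by 177.

Pioneer receives Machine M2.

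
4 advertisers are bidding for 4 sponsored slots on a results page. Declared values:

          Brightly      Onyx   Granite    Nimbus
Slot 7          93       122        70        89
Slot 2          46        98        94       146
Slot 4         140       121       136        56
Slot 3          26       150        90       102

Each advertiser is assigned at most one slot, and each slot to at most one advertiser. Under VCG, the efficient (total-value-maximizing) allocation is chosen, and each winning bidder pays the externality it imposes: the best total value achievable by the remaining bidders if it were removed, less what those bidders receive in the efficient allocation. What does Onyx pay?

Onyx pays $1.

Efficient allocation: Brightly→Slot 7 ($93), Onyx→Slot 3 ($150), Granite→Slot 4 ($136), Nimbus→Slot 2 ($146); total welfare W = $525.
Onyx receives Slot 3 at value $150, so the others get W − 150 = $375.
Without Onyx: best allocation of the remaining 3 bidders over all 4 slots is Brightly→Slot 4 ($140), Granite→Slot 3 ($90), Nimbus→Slot 2 ($146), total $376.
VCG payment = (others' best without Onyx) − (others' welfare with Onyx) = 376 − 375 = $1.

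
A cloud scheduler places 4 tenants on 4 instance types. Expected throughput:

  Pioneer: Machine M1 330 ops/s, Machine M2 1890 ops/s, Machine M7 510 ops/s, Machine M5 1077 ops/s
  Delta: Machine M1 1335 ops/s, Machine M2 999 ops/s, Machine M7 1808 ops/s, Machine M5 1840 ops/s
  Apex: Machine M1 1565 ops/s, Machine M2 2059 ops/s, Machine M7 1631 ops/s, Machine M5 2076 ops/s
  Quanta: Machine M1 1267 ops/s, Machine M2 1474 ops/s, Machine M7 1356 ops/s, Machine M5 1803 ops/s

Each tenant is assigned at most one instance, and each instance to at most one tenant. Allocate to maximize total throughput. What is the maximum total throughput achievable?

Treat this as an assignment problem: match each tenant to one instance.
Optimal: Pioneer→Machine M2 (1890 ops/s), Delta→Machine M7 (1808 ops/s), Apex→Machine M1 (1565 ops/s), Quanta→Machine M5 (1803 ops/s) — total 1890+1808+1565+1803 = 7066 ops/s.
Row-greedy (each tenant in turn takes its best remaining instance) gives 6628 ops/s, worse by 438.
Swapping Apex↔Quanta (Apex→Machine M5 2076 ops/s, Quanta→Machine M1 1267 ops/s) loses 25.
Every other assignment is strictly worse.

Max total: 7066 ops/s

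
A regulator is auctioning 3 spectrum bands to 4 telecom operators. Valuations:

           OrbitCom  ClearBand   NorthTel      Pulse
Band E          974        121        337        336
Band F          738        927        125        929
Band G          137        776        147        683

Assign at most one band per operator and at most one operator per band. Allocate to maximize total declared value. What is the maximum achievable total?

Max total: $2679M

Treat this as an assignment problem: match each operator to one band.
Optimal: OrbitCom→Band E ($974M), Pulse→Band F ($929M), ClearBand→Band G ($776M) — total 974+929+776 = $2679M.
Row-greedy (each operator in turn takes its best remaining band) gives $2048M, worse by 631.
Swapping OrbitCom↔Pulse (OrbitCom→Band F $738M, Pulse→Band E $336M) loses 829.
No other one-to-one assignment exceeds $2679M.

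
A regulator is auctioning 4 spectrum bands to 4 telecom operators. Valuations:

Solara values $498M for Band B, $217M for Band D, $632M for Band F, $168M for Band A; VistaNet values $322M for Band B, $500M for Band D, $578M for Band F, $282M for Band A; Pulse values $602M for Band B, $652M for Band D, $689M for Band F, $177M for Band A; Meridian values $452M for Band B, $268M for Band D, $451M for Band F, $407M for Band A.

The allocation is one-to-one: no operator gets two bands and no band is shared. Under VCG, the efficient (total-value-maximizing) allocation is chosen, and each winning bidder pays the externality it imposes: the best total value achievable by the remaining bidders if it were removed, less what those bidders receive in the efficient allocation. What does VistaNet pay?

VistaNet pays $95M.

Efficient allocation: Solara→Band F ($632M), VistaNet→Band D ($500M), Pulse→Band B ($602M), Meridian→Band A ($407M); total welfare W = $2141M.
VistaNet receives Band D at value $500M, so the others get W − 500 = $1641M.
Without VistaNet: best allocation of the remaining 3 bidders over all 4 bands is Solara→Band F ($632M), Pulse→Band D ($652M), Meridian→Band B ($452M), total $1736M.
VCG payment = (others' best without VistaNet) − (others' welfare with VistaNet) = 1736 − 1641 = $95M.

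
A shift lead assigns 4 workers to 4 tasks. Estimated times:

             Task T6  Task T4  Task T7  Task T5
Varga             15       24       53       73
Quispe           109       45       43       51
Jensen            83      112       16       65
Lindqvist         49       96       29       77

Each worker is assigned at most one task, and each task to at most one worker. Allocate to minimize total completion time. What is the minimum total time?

This is the linear assignment problem.
Optimal: Varga→Task T4 (24 min), Quispe→Task T5 (51 min), Jensen→Task T7 (16 min), Lindqvist→Task T6 (49 min) — total 24+51+16+49 = 140 min.
Column-greedy (each task in turn goes to its cheapest remaining worker) gives 153 min, worse by 13.

Minimum total: 140 min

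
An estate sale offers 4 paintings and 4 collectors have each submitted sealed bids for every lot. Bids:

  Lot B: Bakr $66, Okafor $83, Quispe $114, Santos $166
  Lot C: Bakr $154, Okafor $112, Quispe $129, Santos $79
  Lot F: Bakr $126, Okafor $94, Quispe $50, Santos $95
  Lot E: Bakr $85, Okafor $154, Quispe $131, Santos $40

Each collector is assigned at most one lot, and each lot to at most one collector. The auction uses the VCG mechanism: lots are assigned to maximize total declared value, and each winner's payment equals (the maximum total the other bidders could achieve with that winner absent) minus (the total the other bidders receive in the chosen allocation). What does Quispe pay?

Efficient allocation: Bakr→Lot F ($126), Okafor→Lot E ($154), Quispe→Lot C ($129), Santos→Lot B ($166); total welfare W = $575.
Quispe receives Lot C at value $129, so the others get W − 129 = $446.
Without Quispe: best allocation of the remaining 3 bidders over all 4 lots is Bakr→Lot C ($154), Okafor→Lot E ($154), Santos→Lot B ($166), total $474.
VCG payment = (others' best without Quispe) − (others' welfare with Quispe) = 474 − 446 = $28.

Quispe pays $28.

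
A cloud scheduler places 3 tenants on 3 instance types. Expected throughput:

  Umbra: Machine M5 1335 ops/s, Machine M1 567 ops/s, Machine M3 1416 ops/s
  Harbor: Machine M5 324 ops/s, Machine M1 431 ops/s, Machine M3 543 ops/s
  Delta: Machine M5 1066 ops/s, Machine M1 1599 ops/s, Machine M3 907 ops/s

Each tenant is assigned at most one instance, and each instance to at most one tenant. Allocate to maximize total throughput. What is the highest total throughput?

Treat this as an assignment problem: match each tenant to one instance.
Optimal: Umbra→Machine M5 (1335 ops/s), Harbor→Machine M3 (543 ops/s), Delta→Machine M1 (1599 ops/s) — total 1335+543+1599 = 3477 ops/s.
Row-greedy (each tenant in turn takes its best remaining instance) gives 2913 ops/s, worse by 564.
Next-best assignment: Umbra→Machine M3, Harbor→Machine M5, Delta→Machine M1 = 3339 ops/s.
Swapping Harbor↔Delta (Harbor→Machine M1 431 ops/s, Delta→Machine M3 907 ops/s) loses 804.

Max total: 3477 ops/s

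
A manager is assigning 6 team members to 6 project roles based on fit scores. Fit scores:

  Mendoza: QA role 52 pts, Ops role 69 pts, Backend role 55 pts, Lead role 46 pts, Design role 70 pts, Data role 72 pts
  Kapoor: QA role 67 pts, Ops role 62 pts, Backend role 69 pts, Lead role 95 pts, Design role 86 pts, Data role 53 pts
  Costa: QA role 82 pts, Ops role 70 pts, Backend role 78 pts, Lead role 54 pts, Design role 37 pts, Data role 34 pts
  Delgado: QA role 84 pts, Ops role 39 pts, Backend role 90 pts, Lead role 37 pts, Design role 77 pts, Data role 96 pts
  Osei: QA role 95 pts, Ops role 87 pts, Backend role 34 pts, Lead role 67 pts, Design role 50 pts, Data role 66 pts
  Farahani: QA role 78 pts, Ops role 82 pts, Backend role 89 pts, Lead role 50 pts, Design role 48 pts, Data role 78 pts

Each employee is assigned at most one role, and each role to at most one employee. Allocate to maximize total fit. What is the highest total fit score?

Maximum total: 519 pts

Optimal: Mendoza→Design role (70 pts), Kapoor→Lead role (95 pts), Costa→QA role (82 pts), Delgado→Data role (96 pts), Osei→Ops role (87 pts), Farahani→Backend role (89 pts) — total 70+95+82+96+87+89 = 519 pts.
Max-entry greedy (repeatedly take the single best remaining cell) gives 515 pts, worse by 4.
Next-best assignment: Mendoza→Design role, Kapoor→Lead role, Costa→Backend role, Delgado→Data role, Osei→QA role, Farahani→Ops role = 516 pts.
Swapping Kapoor↔Costa (Kapoor→QA role 67 pts, Costa→Lead role 54 pts) loses 56.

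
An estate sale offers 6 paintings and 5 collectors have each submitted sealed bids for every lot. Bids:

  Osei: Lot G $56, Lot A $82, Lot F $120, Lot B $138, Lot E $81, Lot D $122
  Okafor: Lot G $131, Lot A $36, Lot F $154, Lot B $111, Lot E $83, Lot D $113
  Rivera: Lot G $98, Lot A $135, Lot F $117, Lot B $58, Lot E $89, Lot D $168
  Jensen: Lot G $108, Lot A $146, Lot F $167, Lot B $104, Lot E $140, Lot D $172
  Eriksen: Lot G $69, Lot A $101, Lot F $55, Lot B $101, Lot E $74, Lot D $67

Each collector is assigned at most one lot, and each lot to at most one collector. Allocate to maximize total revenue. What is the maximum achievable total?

Optimal: Osei→Lot B ($138), Okafor→Lot G ($131), Rivera→Lot D ($168), Jensen→Lot F ($167), Eriksen→Lot A ($101) — total 138+131+168+167+101 = $705.
Max-entry greedy (repeatedly take the single best remaining cell) gives $673, worse by 32.
Next-best assignment: Osei→Lot B, Okafor→Lot F, Rivera→Lot D, Jensen→Lot E, Eriksen→Lot A = $701.

Maximum total: $705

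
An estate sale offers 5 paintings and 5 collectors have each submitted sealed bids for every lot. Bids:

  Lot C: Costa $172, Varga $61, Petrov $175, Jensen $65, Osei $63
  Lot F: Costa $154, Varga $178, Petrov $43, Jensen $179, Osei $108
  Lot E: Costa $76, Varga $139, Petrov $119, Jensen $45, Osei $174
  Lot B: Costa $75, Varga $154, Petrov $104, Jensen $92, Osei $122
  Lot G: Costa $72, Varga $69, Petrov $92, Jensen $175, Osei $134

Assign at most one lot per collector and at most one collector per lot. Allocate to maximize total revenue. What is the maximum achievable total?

Maximum total: $832

Optimal: Costa→Lot F ($154), Varga→Lot B ($154), Petrov→Lot C ($175), Jensen→Lot G ($175), Osei→Lot E ($174) — total 154+154+175+175+174 = $832.
Column-greedy (each lot in turn goes to its best remaining collector) gives $754, worse by 78.
Every other assignment is strictly worse.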